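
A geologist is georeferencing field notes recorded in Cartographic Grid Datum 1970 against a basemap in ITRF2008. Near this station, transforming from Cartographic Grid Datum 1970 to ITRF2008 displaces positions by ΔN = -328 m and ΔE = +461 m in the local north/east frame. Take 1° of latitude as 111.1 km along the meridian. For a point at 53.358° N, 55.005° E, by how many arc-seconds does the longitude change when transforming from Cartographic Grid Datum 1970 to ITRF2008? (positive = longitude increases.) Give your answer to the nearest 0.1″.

Δλ = 25.0″

At latitude 53.358°, cos φ = 0.596813.
1° of longitude at this latitude = 111.1 × cos φ = 66.31 km, so Δλ = 461.0 / 66305.9 = 0.0069526° = 25.029″.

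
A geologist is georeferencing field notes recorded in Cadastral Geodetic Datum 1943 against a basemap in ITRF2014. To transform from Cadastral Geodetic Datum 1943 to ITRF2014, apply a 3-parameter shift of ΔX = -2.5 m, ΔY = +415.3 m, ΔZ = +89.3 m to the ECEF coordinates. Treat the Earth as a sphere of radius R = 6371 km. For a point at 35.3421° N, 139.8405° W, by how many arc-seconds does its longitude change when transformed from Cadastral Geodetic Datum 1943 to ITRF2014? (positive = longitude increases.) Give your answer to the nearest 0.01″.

sin φ = 0.578457, cos φ = 0.815713, sin λ = -0.644918, cos λ = -0.764252.
East component: ΔE = −sin λ·ΔX + cos λ·ΔY = −(-0.644918)(-2.5) + (-0.764252)(415.3) = -319.01 m.
1° of latitude spans πR/180 = 111195 m; at latitude φ, 1° of longitude spans that × cos φ = 90703.1 m, so Δλ = -319.01 / 90703.1 × 3600 = -12.661″.

Δλ = -12.66″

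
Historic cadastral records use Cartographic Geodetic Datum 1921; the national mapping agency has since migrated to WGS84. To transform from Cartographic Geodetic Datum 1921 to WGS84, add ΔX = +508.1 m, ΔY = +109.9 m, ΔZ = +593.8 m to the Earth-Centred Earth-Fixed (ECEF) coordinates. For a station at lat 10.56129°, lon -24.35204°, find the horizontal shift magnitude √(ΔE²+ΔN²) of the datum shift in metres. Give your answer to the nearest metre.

594 m

At φ = 10.56129°, λ = -24.35204°: sin φ = 0.183287, cos φ = 0.983059, sin λ = -0.412342, cos λ = 0.911029.
ΔE = −sin λ·ΔX + cos λ·ΔY = −(-0.412342)·(508.1) + (0.911029)·(109.9) = 309.63 m.
ΔN = −sin φ cos λ·ΔX − sin φ sin λ·ΔY + cos φ·ΔZ = −(0.183287)(0.911029)(508.1) − (0.183287)(-0.412342)(109.9) + (0.983059)(593.8) = 507.20 m.
Horizontal magnitude = √(ΔE² + ΔN²) = √(309.63² + 507.20²) = 594.25 m.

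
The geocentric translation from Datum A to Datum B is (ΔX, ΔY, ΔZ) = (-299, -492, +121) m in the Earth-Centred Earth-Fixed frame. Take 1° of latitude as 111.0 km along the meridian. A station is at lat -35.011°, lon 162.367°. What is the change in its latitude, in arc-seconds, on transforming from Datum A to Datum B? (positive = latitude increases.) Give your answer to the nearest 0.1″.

Δφ = 5.7″

sin φ = -0.573734, cos φ = 0.819042, sin λ = 0.302919, cos λ = -0.953016.
North component: ΔN = −sin φ cos λ·ΔX − sin φ sin λ·ΔY + cos φ·ΔZ = −(-0.573734)(-0.953016)(-299) − (-0.573734)(0.302919)(-492) + (0.819042)(121) = 177.08 m.
1° of latitude spans 111000 m, so Δφ = 177.08 / 111000 × 3600 = 5.743″.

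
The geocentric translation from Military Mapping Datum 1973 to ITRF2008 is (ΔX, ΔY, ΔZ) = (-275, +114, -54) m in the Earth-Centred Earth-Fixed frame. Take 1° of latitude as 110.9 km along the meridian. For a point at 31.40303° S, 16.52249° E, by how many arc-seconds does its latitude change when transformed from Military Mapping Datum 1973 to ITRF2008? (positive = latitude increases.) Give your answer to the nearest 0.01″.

Δφ = -5.41″

sin φ = -0.521055, cos φ = 0.853523, sin λ = 0.284392, cos λ = 0.958708.
North component: ΔN = −sin φ cos λ·ΔX − sin φ sin λ·ΔY + cos φ·ΔZ = −(-0.521055)(0.958708)(-275) − (-0.521055)(0.284392)(114) + (0.853523)(-54) = -166.57 m.
1° of latitude spans 110900 m, so Δφ = -166.57 / 110900 × 3600 = -5.407″.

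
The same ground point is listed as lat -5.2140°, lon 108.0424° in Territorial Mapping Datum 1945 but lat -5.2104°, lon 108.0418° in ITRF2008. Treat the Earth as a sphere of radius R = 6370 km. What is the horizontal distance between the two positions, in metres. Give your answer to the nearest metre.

406 m

Δφ = -5.2104° − -5.2140° = +0.0036°; Δλ = 108.0418° − 108.0424° = -0.0006°.
1° along a meridian = πR/180 = 111177 m.
ΔN = Δφ × 111177 = 400.2 m; ΔE = Δλ × 111177 × cos(-5.2140°) = -0.0006 × 111177 × 0.995862 = -66.4 m.
Distance = √(ΔE² + ΔN²) = √((-66.4)² + 400.2²) = 405.7 m.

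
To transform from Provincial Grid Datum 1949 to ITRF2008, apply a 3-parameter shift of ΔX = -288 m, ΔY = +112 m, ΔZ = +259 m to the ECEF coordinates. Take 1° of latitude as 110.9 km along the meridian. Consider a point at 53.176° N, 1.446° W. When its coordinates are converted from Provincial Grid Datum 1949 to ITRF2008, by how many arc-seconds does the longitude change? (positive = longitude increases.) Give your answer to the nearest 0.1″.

Δλ = 5.7″

sin φ = 0.800480, cos φ = 0.599359, sin λ = -0.025235, cos λ = 0.999682.
East component: ΔE = −sin λ·ΔX + cos λ·ΔY = −(-0.025235)(-288) + (0.999682)(112) = 104.70 m.
1° of latitude spans 110900 m; at latitude φ, 1° of longitude spans that × cos φ = 66468.9 m, so Δλ = 104.70 / 66468.9 × 3600 = 5.670″.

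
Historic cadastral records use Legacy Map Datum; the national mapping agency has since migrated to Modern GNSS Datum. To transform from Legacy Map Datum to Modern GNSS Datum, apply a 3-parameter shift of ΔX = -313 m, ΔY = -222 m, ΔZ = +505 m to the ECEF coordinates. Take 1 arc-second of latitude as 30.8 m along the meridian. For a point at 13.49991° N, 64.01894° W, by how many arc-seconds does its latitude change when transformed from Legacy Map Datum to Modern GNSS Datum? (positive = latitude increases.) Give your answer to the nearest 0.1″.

Δφ = 15.5″

sin φ = 0.233444, cos φ = 0.972370, sin λ = -0.898939, cos λ = 0.438074.
North component: ΔN = −sin φ cos λ·ΔX − sin φ sin λ·ΔY + cos φ·ΔZ = −(0.233444)(0.438074)(-313) − (0.233444)(-0.898939)(-222) + (0.972370)(505) = 476.47 m.
1° of latitude spans 3600 × 30.80 = 110880 m, so Δφ = 476.47 / 110880 × 3600 = 15.470″.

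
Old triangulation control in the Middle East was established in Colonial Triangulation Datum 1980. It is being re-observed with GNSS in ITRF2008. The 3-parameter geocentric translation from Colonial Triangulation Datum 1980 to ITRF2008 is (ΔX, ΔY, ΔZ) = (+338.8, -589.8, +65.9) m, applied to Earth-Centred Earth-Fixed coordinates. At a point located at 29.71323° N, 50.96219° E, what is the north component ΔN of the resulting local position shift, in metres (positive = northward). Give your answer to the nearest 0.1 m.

ΔN = 178.5 m

The local north axis is (−sin φ cos λ, −sin φ sin λ, cos φ), giving ΔN = -105.767 + 227.069 + 57.235 = 178.54 m.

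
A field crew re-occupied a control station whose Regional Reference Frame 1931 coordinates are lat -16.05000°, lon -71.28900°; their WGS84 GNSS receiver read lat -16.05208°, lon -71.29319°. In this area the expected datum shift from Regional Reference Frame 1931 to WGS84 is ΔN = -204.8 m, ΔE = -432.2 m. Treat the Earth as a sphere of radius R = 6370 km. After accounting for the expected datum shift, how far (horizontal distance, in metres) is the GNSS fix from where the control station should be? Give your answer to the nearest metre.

Observed coordinate differences: Δφ = -0.00208°, Δλ = -0.00419°.
Converting to metres (1° lat = 111177 m, cos φ = 0.961021): observed ΔN = -231.2 m, observed ΔE = -447.7 m.
Subtracting the expected shift leaves a residual of -231.2 − (-204.8) = -26.4 m north and -447.7 − (-432.2) = -15.5 m east.
Residual distance = √((-26.4)² + (-15.5)²) = 30.6 m.

31 m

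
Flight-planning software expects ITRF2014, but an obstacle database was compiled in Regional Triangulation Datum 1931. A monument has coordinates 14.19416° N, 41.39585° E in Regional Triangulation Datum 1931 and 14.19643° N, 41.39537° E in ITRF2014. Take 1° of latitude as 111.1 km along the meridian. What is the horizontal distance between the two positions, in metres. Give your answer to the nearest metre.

Δφ = 14.19643° − 14.19416° = +0.00227°; Δλ = 41.39537° − 41.39585° = -0.00048°.
ΔN = Δφ × 111100 = 252.2 m; ΔE = Δλ × 111100 × cos(14.19416°) = -0.00048 × 111100 × 0.969470 = -51.7 m.
Distance = √(ΔE² + ΔN²) = √((-51.7)² + 252.2²) = 257.4 m.

257 m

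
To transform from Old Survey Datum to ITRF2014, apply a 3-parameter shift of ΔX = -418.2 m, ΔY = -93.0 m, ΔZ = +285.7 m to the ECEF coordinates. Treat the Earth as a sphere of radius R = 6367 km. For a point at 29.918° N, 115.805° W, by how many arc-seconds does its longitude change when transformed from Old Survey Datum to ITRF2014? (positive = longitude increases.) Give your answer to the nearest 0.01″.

Δλ = -12.56″

sin φ = 0.498760, cos φ = 0.866740, sin λ = -0.900281, cos λ = -0.435310.
East component: ΔE = −sin λ·ΔX + cos λ·ΔY = −(-0.900281)(-418.2) + (-0.435310)(-93.0) = -336.01 m.
1° of latitude spans πR/180 = 111125 m; at latitude φ, 1° of longitude spans that × cos φ = 96316.6 m, so Δλ = -336.01 / 96316.6 × 3600 = -12.559″.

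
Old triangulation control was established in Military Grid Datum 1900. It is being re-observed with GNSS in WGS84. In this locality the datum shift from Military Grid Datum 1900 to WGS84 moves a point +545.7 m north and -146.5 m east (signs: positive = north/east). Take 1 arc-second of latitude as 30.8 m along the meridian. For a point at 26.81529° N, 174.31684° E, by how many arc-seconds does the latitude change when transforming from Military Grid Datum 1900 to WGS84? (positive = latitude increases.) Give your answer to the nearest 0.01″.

Δφ = 17.72″

1″ of latitude = 30.80 m, so Δφ = 545.7 / 30.80 = 17.718″.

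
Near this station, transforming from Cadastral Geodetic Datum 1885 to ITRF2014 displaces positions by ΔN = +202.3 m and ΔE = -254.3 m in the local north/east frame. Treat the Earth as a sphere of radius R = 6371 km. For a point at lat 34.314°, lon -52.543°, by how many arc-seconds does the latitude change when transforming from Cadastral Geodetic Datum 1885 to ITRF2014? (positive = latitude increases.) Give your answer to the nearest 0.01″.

Δφ = 6.55″

On a sphere of radius R, 1 rad of latitude = R, so Δφ = ΔN / R = 202.3 / 6371000 = 3.1753e-05 rad = 6.550″.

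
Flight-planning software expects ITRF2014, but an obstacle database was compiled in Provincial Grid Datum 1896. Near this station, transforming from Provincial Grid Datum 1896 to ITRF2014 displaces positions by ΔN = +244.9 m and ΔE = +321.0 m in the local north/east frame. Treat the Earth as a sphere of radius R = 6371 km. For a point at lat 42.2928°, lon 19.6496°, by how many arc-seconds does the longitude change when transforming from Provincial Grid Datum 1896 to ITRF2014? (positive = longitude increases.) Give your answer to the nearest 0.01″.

At latitude 42.2928°, cos φ = 0.739716.
One radian of longitude at latitude φ spans R cos φ, so Δλ = ΔE / (R cos φ) = 321.0 / (6371000 × 0.739716) = 6.8113e-05 rad = 14.049″.

Δλ = 14.05″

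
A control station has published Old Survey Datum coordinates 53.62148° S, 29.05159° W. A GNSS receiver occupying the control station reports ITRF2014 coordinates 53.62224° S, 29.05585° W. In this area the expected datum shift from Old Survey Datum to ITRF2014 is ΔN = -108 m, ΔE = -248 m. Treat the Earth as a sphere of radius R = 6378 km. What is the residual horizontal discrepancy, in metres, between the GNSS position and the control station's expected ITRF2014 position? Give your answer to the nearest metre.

Observed coordinate differences: Δφ = -0.00076°, Δλ = -0.00426°.
Converting to metres (1° lat = 111317 m, cos φ = 0.593117): observed ΔN = -84.6 m, observed ΔE = -281.3 m.
Subtracting the expected shift leaves a residual of -84.6 − (-108) = 23.4 m north and -281.3 − (-248) = -33.3 m east.
Residual distance = √(23.4² + (-33.3)²) = 40.7 m.

41 m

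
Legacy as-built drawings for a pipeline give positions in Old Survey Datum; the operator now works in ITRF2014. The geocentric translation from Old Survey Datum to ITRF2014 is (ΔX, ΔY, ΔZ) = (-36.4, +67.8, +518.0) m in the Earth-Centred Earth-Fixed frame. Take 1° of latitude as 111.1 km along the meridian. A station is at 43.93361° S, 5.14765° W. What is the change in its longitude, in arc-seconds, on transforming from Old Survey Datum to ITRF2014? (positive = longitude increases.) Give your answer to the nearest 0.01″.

sin φ = -0.693824, cos φ = 0.720144, sin λ = -0.089723, cos λ = 0.995967.
East component: ΔE = −sin λ·ΔX + cos λ·ΔY = −(-0.089723)(-36.4) + (0.995967)(67.8) = 64.26 m.
1° of latitude spans 111100 m; at latitude φ, 1° of longitude spans that × cos φ = 80008.0 m, so Δλ = 64.26 / 80008.0 × 3600 = 2.891″.

Δλ = 2.89″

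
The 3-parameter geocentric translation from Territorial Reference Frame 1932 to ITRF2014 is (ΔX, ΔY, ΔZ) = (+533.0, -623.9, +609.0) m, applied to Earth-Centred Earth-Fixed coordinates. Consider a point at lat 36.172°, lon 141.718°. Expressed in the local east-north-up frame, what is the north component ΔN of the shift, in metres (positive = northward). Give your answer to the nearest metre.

ΔN = 967 m

At φ = 36.172°, λ = 141.718°: sin φ = 0.590211, cos φ = 0.807249, sin λ = 0.619532, cos λ = -0.784971.
ΔN = −sin φ cos λ·ΔX − sin φ sin λ·ΔY + cos φ·ΔZ = −(0.590211)(-0.784971)(533.0) − (0.590211)(0.619532)(-623.9) + (0.807249)(609.0) = 966.68 m.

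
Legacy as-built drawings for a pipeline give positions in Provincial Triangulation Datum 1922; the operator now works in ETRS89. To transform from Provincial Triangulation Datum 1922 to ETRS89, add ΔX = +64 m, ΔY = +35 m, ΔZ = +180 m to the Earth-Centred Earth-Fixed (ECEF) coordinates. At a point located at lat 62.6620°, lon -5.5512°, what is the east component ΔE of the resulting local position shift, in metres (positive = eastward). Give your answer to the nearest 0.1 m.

At φ = 62.6620°, λ = -5.5512°: sin φ = 0.888313, cos φ = 0.459239, sin λ = -0.096735, cos λ = 0.995310.
ΔE = −sin λ·ΔX + cos λ·ΔY = −(-0.096735)·(64) + (0.995310)·(35) = 41.03 m.

ΔE = 41.0 m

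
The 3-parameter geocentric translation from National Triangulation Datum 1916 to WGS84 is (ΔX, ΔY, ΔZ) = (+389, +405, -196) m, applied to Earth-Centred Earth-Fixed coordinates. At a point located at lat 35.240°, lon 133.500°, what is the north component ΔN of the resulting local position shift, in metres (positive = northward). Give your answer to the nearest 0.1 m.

The local north axis is (−sin φ cos λ, −sin φ sin λ, cos φ), giving ΔN = 154.504 − 169.510 − 160.081 = -175.09 m.

ΔN = -175.1 m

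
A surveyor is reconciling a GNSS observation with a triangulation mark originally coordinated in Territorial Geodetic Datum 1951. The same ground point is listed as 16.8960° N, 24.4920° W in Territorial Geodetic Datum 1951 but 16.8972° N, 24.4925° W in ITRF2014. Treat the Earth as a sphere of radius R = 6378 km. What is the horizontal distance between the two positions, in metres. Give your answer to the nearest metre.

144 m

Δφ = 16.8972° − 16.8960° = +0.0012°; Δλ = -24.4925° − -24.4920° = -0.0005°.
1° along a meridian = πR/180 = 111317 m.
ΔN = Δφ × 111317 = 133.6 m; ΔE = Δλ × 111317 × cos(16.8960°) = -0.0005 × 111317 × 0.956834 = -53.3 m.
Distance = √(ΔE² + ΔN²) = √((-53.3)² + 133.6²) = 143.8 m.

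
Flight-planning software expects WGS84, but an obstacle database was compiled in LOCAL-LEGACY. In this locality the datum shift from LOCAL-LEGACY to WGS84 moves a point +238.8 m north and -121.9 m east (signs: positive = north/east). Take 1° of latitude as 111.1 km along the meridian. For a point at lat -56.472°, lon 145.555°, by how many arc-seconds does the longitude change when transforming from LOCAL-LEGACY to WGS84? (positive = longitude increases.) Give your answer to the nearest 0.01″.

Δλ = -7.15″

At latitude -56.472°, cos φ = 0.552344.
1° of longitude at this latitude = 111.1 × cos φ = 61.37 km, so Δλ = -121.9 / 61365.5 = -0.0019865° = -7.151″.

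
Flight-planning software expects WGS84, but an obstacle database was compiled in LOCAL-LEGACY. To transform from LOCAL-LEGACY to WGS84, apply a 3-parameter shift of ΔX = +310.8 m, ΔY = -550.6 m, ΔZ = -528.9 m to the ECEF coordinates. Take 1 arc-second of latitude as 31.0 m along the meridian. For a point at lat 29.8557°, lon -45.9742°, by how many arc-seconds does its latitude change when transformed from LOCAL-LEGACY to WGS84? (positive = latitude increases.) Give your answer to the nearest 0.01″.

Δφ = -24.62″

sin φ = 0.497817, cos φ = 0.867282, sin λ = -0.719027, cos λ = 0.694982.
North component: ΔN = −sin φ cos λ·ΔX − sin φ sin λ·ΔY + cos φ·ΔZ = −(0.497817)(0.694982)(310.8) − (0.497817)(-0.719027)(-550.6) + (0.867282)(-528.9) = -763.32 m.
1° of latitude spans 3600 × 31.00 = 111600 m, so Δφ = -763.32 / 111600 × 3600 = -24.623″.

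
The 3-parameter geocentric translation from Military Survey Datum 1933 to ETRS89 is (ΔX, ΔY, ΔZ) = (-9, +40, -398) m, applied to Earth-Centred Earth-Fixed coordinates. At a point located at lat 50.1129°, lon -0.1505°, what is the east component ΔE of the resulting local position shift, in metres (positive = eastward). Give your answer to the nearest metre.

The local east axis at (φ, λ) is (−sin λ, cos λ, 0), so ΔE = −sin(-0.1505°)·(-9) + cos(-0.1505°)·40 = 39.98 m.

ΔE = 40 m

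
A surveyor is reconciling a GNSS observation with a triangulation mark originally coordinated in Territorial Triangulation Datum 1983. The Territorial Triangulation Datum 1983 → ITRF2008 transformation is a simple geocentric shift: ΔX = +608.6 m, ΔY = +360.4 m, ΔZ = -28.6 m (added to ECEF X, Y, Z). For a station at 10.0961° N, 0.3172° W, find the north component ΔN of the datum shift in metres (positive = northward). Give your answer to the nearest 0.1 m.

At φ = 10.0961°, λ = -0.3172°: sin φ = 0.175300, cos φ = 0.984515, sin λ = -0.005536, cos λ = 0.999985.
ΔN = −sin φ cos λ·ΔX − sin φ sin λ·ΔY + cos φ·ΔZ = −(0.175300)(0.999985)(608.6) − (0.175300)(-0.005536)(360.4) + (0.984515)(-28.6) = -134.49 m.

ΔN = -134.5 m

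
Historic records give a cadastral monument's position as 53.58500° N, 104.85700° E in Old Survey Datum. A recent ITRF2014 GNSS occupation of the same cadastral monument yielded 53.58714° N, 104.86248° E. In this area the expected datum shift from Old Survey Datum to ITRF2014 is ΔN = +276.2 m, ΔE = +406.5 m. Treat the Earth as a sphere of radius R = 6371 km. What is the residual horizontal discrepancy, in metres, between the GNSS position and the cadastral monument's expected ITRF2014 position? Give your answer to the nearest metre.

59 m

Observed coordinate differences: Δφ = +0.00214°, Δλ = +0.00548°.
Converting to metres (1° lat = 111195 m, cos φ = 0.593630): observed ΔN = 238.0 m, observed ΔE = 361.7 m.
Subtracting the expected shift leaves a residual of 238.0 − (276.2) = -38.2 m north and 361.7 − (406.5) = -44.8 m east.
Residual distance = √((-38.2)² + (-44.8)²) = 58.9 m.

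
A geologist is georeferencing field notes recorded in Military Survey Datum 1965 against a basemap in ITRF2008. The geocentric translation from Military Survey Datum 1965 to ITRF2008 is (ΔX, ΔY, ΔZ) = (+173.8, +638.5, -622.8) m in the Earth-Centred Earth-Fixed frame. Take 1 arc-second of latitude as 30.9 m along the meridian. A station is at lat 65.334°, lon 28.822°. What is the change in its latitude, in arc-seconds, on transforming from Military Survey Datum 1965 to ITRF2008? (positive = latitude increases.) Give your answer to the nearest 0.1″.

sin φ = 0.908756, cos φ = 0.417328, sin λ = 0.482090, cos λ = 0.876122.
North component: ΔN = −sin φ cos λ·ΔX − sin φ sin λ·ΔY + cos φ·ΔZ = −(0.908756)(0.876122)(173.8) − (0.908756)(0.482090)(638.5) + (0.417328)(-622.8) = -678.02 m.
1° of latitude spans 3600 × 30.90 = 111240 m, so Δφ = -678.02 / 111240 × 3600 = -21.942″.

Δφ = -21.9″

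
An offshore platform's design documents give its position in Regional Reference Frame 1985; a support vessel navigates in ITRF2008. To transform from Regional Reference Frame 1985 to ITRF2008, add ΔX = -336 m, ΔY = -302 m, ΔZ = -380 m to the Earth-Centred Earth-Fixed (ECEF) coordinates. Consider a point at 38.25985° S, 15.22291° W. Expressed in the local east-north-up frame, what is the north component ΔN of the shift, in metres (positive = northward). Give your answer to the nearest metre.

At φ = -38.25985°, λ = -15.22291°: sin φ = -0.619229, cos φ = 0.785210, sin λ = -0.262575, cos λ = 0.964912.
ΔN = −sin φ cos λ·ΔX − sin φ sin λ·ΔY + cos φ·ΔZ = −(-0.619229)(0.964912)(-336) − (-0.619229)(-0.262575)(-302) + (0.785210)(-380) = -450.04 m.

ΔN = -450 m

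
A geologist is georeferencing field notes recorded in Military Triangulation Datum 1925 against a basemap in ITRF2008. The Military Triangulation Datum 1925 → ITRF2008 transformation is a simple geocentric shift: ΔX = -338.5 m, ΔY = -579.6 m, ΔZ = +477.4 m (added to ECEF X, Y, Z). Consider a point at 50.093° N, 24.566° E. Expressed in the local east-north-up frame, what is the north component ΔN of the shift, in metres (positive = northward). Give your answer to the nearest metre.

ΔN = 727 m

At φ = 50.093°, λ = 24.566°: sin φ = 0.767087, cos φ = 0.641543, sin λ = 0.415741, cos λ = 0.909483.
ΔN = −sin φ cos λ·ΔX − sin φ sin λ·ΔY + cos φ·ΔZ = −(0.767087)(0.909483)(-338.5) − (0.767087)(0.415741)(-579.6) + (0.641543)(477.4) = 727.27 m.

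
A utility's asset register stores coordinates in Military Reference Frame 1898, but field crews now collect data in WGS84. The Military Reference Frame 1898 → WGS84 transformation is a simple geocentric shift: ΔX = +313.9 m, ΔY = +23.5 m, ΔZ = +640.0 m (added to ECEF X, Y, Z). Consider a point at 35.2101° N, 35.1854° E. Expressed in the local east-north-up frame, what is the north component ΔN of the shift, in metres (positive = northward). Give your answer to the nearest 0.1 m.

At φ = 35.2101°, λ = 35.1854°: sin φ = 0.576576, cos φ = 0.817043, sin λ = 0.576224, cos λ = 0.817292.
ΔN = −sin φ cos λ·ΔX − sin φ sin λ·ΔY + cos φ·ΔZ = −(0.576576)(0.817292)(313.9) − (0.576576)(0.576224)(23.5) + (0.817043)(640.0) = 367.18 m.

ΔN = 367.2 m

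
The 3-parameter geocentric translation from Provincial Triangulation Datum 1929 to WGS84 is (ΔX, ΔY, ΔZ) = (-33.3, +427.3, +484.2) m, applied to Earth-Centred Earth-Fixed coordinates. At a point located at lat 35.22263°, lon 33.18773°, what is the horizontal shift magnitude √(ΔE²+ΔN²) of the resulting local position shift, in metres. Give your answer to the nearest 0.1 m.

At φ = 35.22263°, λ = 33.18773°: sin φ = 0.576755, cos φ = 0.816917, sin λ = 0.547384, cos λ = 0.836882.
ΔE = −sin λ·ΔX + cos λ·ΔY = −(0.547384)·(-33.3) + (0.836882)·(427.3) = 375.83 m.
ΔN = −sin φ cos λ·ΔX − sin φ sin λ·ΔY + cos φ·ΔZ = −(0.576755)(0.836882)(-33.3) − (0.576755)(0.547384)(427.3) + (0.816917)(484.2) = 276.72 m.
Horizontal magnitude = √(ΔE² + ΔN²) = √(375.83² + 276.72²) = 466.71 m.

466.7 m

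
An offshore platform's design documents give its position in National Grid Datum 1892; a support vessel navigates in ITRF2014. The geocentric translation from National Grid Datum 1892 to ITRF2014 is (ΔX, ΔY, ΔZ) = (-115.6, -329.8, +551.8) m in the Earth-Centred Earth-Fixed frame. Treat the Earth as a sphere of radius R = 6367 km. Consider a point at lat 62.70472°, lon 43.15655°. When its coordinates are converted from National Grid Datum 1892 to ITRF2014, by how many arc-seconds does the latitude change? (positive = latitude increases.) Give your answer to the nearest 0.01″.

Δφ = 17.12″

sin φ = 0.888655, cos φ = 0.458576, sin λ = 0.683994, cos λ = 0.729488.
North component: ΔN = −sin φ cos λ·ΔX − sin φ sin λ·ΔY + cos φ·ΔZ = −(0.888655)(0.729488)(-115.6) − (0.888655)(0.683994)(-329.8) + (0.458576)(551.8) = 528.45 m.
1° of latitude spans πR/180 = 111125 m, so Δφ = 528.45 / 111125 × 3600 = 17.119″.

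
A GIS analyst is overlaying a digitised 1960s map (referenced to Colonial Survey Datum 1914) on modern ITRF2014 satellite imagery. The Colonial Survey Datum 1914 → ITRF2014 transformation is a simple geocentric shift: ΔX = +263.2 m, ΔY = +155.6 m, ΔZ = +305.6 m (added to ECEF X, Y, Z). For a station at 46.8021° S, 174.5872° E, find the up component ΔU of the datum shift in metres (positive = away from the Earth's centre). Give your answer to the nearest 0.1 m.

At φ = -46.8021°, λ = 174.5872°: sin φ = -0.728994, cos φ = 0.684520, sin λ = 0.094331, cos λ = -0.995541.
ΔU = cos φ cos λ·ΔX + cos φ sin λ·ΔY + sin φ·ΔZ = (0.684520)(-0.995541)(263.2) + (0.684520)(0.094331)(155.6) + (-0.728994)(305.6) = -392.10 m.

ΔU = -392.1 m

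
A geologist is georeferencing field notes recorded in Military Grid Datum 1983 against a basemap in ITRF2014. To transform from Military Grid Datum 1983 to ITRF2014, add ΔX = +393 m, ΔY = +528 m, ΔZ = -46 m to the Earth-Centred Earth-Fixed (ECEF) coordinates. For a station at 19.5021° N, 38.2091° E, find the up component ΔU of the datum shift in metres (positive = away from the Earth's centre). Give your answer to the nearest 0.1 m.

The local up (radial) axis is (cos φ cos λ, cos φ sin λ, sin φ), giving ΔU = 291.087 + 307.849 − 15.357 = 583.58 m.

ΔU = 583.6 m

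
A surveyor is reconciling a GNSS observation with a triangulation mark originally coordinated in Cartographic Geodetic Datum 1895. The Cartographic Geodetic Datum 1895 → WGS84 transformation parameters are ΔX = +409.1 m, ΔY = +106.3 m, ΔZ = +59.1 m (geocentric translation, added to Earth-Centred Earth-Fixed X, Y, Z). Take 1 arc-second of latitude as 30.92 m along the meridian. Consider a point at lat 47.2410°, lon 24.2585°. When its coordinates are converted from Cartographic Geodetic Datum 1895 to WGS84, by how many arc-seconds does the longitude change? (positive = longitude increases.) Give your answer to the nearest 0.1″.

Δλ = -3.4″

sin φ = 0.734216, cos φ = 0.678916, sin λ = 0.410854, cos λ = 0.911701.
East component: ΔE = −sin λ·ΔX + cos λ·ΔY = −(0.410854)(409.1) + (0.911701)(106.3) = -71.17 m.
1° of latitude spans 3600 × 30.92 = 111312 m; at latitude φ, 1° of longitude spans that × cos φ = 75571.5 m, so Δλ = -71.17 / 75571.5 × 3600 = -3.390″.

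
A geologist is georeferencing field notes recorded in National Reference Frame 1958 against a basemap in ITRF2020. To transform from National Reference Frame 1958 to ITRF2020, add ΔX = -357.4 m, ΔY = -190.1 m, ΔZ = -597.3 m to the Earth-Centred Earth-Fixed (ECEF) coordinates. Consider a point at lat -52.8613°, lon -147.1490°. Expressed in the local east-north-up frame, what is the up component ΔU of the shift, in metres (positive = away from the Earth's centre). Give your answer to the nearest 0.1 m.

ΔU = 719.7 m

At φ = -52.8613°, λ = -147.1490°: sin φ = -0.797176, cos φ = 0.603747, sin λ = -0.542456, cos λ = -0.840084.
ΔU = cos φ cos λ·ΔX + cos φ sin λ·ΔY + sin φ·ΔZ = (0.603747)(-0.840084)(-357.4) + (0.603747)(-0.542456)(-190.1) + (-0.797176)(-597.3) = 719.68 m.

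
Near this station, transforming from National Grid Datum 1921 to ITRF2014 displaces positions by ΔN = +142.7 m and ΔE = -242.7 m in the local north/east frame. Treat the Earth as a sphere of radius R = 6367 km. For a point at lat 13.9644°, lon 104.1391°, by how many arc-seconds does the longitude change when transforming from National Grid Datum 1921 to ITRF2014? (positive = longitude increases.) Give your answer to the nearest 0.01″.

At latitude 13.9644°, cos φ = 0.970446.
One radian of longitude at latitude φ spans R cos φ, so Δλ = ΔE / (R cos φ) = -242.7 / (6367000 × 0.970446) = -3.9279e-05 rad = -8.102″.

Δλ = -8.10″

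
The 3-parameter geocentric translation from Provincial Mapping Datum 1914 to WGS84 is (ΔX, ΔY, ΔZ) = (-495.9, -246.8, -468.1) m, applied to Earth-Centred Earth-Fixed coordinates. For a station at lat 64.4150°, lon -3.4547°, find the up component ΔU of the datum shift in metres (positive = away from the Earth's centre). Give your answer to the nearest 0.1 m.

ΔU = -629.5 m

At φ = 64.4150°, λ = -3.4547°: sin φ = 0.901946, cos φ = 0.431850, sin λ = -0.060259, cos λ = 0.998183.
ΔU = cos φ cos λ·ΔX + cos φ sin λ·ΔY + sin φ·ΔZ = (0.431850)(0.998183)(-495.9) + (0.431850)(-0.060259)(-246.8) + (0.901946)(-468.1) = -629.54 m.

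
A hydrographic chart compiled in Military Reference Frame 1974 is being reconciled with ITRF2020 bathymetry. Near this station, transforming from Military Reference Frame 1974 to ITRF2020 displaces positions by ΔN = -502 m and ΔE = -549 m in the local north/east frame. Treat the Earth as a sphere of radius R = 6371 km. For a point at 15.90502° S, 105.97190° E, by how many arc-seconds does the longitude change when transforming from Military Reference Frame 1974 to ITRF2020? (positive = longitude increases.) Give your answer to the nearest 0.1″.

At latitude -15.90502°, cos φ = 0.961717.
One radian of longitude at latitude φ spans R cos φ, so Δλ = ΔE / (R cos φ) = -549.0 / (6371000 × 0.961717) = -8.9602e-05 rad = -18.482″.

Δλ = -18.5″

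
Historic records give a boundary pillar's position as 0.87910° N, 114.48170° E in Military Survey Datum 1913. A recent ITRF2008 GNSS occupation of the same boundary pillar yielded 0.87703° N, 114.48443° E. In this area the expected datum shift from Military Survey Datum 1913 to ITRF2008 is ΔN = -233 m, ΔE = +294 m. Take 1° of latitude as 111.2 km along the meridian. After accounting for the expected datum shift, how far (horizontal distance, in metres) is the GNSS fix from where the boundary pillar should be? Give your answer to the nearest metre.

10 m

Observed coordinate differences: Δφ = -0.00207°, Δλ = +0.00273°.
Converting to metres (1° lat = 111200 m, cos φ = 0.999882): observed ΔN = -230.2 m, observed ΔE = 303.5 m.
Subtracting the expected shift leaves a residual of -230.2 − (-233) = 2.8 m north and 303.5 − (294) = 9.5 m east.
Residual distance = √(2.8² + 9.5²) = 9.9 m.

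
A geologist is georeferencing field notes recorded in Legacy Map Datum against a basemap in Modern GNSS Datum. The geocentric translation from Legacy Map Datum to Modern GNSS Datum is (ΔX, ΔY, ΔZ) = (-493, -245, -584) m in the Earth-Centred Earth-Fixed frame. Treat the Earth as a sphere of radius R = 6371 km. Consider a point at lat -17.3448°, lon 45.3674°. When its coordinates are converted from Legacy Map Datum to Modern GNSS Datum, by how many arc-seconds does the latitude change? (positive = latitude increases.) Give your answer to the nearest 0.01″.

Δφ = -23.07″

sin φ = -0.298121, cos φ = 0.954528, sin λ = 0.711626, cos λ = 0.702558.
North component: ΔN = −sin φ cos λ·ΔX − sin φ sin λ·ΔY + cos φ·ΔZ = −(-0.298121)(0.702558)(-493) − (-0.298121)(0.711626)(-245) + (0.954528)(-584) = -712.68 m.
1° of latitude spans πR/180 = 111195 m, so Δφ = -712.68 / 111195 × 3600 = -23.073″.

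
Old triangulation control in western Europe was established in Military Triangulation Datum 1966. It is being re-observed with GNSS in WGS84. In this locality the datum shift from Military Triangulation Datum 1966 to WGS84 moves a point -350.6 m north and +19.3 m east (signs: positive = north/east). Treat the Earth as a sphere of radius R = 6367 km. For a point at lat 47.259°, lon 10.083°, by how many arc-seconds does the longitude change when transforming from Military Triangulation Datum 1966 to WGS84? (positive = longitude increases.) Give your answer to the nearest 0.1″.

At latitude 47.259°, cos φ = 0.678685.
One radian of longitude at latitude φ spans R cos φ, so Δλ = ΔE / (R cos φ) = 19.3 / (6367000 × 0.678685) = 4.4664e-06 rad = 0.921″.

Δλ = 0.9″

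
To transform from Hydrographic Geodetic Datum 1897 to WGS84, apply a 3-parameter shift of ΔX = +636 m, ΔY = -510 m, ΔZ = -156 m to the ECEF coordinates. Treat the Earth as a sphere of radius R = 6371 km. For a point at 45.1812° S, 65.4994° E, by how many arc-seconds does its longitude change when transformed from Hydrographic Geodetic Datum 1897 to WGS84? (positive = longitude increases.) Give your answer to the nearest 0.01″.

sin φ = -0.709339, cos φ = 0.704867, sin λ = 0.909957, cos λ = 0.414703.
East component: ΔE = −sin λ·ΔX + cos λ·ΔY = −(0.909957)(636) + (0.414703)(-510) = -790.23 m.
1° of latitude spans πR/180 = 111195 m; at latitude φ, 1° of longitude spans that × cos φ = 78377.6 m, so Δλ = -790.23 / 78377.6 × 3600 = -36.296″.

Δλ = -36.30″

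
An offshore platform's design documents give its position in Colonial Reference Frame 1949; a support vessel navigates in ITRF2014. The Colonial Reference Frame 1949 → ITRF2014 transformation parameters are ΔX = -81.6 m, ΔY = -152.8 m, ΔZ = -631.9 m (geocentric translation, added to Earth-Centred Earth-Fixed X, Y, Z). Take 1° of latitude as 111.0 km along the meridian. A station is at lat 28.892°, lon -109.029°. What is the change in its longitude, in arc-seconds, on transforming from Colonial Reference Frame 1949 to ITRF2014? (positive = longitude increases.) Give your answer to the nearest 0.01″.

sin φ = 0.483160, cos φ = 0.875532, sin λ = -0.945354, cos λ = -0.326047.
East component: ΔE = −sin λ·ΔX + cos λ·ΔY = −(-0.945354)(-81.6) + (-0.326047)(-152.8) = -27.32 m.
1° of latitude spans 111000 m; at latitude φ, 1° of longitude spans that × cos φ = 97184.1 m, so Δλ = -27.32 / 97184.1 × 3600 = -1.012″.

Δλ = -1.01″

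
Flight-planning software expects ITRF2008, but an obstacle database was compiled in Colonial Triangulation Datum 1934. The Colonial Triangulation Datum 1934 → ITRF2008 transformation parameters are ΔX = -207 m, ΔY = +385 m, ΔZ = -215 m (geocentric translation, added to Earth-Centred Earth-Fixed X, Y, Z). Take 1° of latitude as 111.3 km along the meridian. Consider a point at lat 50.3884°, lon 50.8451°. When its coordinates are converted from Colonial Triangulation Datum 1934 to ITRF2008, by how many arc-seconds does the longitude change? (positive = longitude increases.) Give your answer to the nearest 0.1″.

sin φ = 0.770384, cos φ = 0.637580, sin λ = 0.775442, cos λ = 0.631419.
East component: ΔE = −sin λ·ΔX + cos λ·ΔY = −(0.775442)(-207) + (0.631419)(385) = 403.61 m.
1° of latitude spans 111300 m; at latitude φ, 1° of longitude spans that × cos φ = 70962.7 m, so Δλ = 403.61 / 70962.7 × 3600 = 20.476″.

Δλ = 20.5″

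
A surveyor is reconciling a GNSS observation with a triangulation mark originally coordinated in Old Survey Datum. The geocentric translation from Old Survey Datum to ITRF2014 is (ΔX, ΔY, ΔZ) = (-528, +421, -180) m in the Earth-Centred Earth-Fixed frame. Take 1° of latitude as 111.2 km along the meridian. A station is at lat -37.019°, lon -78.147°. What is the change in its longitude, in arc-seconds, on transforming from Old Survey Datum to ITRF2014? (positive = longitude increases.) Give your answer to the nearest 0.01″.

sin φ = -0.602080, cos φ = 0.798436, sin λ = -0.978678, cos λ = 0.205401.
East component: ΔE = −sin λ·ΔX + cos λ·ΔY = −(-0.978678)(-528) + (0.205401)(421) = -430.27 m.
1° of latitude spans 111200 m; at latitude φ, 1° of longitude spans that × cos φ = 88786.1 m, so Δλ = -430.27 / 88786.1 × 3600 = -17.446″.

Δλ = -17.45″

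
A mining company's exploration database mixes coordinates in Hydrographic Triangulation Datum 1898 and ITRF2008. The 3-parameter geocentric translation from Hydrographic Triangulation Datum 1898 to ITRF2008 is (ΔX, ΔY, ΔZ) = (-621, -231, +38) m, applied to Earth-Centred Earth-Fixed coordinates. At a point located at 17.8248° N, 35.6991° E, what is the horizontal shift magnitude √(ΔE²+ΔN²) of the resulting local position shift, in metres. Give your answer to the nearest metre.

290 m

The local east axis at (φ, λ) is (−sin λ, cos λ, 0), so ΔE = −sin(35.6991°)·(-621) + cos(35.6991°)·(-231) = 174.78 m.
The local north axis is (−sin φ cos λ, −sin φ sin λ, cos φ), giving ΔN = 154.373 + 41.262 + 36.176 = 231.81 m.
Horizontal magnitude = √(ΔE² + ΔN²) = √(174.78² + 231.81²) = 290.32 m.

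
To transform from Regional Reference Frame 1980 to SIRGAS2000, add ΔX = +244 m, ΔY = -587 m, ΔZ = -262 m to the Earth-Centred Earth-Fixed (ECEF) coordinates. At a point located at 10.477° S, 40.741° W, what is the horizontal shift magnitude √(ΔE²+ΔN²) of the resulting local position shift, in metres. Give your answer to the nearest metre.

The local east axis at (φ, λ) is (−sin λ, cos λ, 0), so ΔE = −sin(-40.741°)·244 + cos(-40.741°)·(-587) = -285.51 m.
The local north axis is (−sin φ cos λ, −sin φ sin λ, cos φ), giving ΔN = 33.617 + 69.663 − 257.632 = -154.35 m.
Horizontal magnitude = √(ΔE² + ΔN²) = √((-285.51)² + (-154.35)²) = 324.56 m.

325 m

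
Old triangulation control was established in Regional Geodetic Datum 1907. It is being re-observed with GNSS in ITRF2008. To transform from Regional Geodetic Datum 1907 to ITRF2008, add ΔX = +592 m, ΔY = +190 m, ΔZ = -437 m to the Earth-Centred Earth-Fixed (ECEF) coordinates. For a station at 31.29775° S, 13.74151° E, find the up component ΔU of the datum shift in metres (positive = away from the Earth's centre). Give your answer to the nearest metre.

ΔU = 757 m

At φ = -31.29775°, λ = 13.74151°: sin φ = -0.519486, cos φ = 0.854479, sin λ = 0.237542, cos λ = 0.971377.
ΔU = cos φ cos λ·ΔX + cos φ sin λ·ΔY + sin φ·ΔZ = (0.854479)(0.971377)(592) + (0.854479)(0.237542)(190) + (-0.519486)(-437) = 756.95 m.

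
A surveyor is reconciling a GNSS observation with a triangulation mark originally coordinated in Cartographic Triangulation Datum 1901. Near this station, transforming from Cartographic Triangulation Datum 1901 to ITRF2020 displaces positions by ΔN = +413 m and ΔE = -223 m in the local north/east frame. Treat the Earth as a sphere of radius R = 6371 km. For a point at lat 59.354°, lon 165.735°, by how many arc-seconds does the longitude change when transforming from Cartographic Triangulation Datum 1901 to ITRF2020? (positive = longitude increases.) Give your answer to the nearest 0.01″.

At latitude 59.354°, cos φ = 0.509732.
One radian of longitude at latitude φ spans R cos φ, so Δλ = ΔE / (R cos φ) = -223.0 / (6371000 × 0.509732) = -6.8668e-05 rad = -14.164″.

Δλ = -14.16″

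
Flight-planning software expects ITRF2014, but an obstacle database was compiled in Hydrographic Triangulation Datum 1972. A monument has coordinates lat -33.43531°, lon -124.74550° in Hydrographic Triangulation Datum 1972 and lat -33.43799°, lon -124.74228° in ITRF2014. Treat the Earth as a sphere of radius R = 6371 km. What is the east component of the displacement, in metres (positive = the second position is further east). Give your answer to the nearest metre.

Δφ = -33.43799° − -33.43531° = -0.00268°; Δλ = -124.74228° − -124.74550° = +0.00322°.
1° along a meridian = πR/180 = 111195 m.
ΔN = Δφ × 111195 = -298.0 m; ΔE = Δλ × 111195 × cos(-33.43531°) = +0.00322 × 111195 × 0.834508 = 298.8 m.

ΔE = 299 m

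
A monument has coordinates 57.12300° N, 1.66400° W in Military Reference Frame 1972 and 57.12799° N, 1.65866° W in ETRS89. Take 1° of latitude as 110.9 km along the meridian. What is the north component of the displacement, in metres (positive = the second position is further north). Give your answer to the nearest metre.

Δφ = 57.12799° − 57.12300° = +0.00499°; Δλ = -1.65866° − -1.66400° = +0.00534°.
ΔN = Δφ × 110900 = 553.4 m; ΔE = Δλ × 110900 × cos(57.12300°) = +0.00534 × 110900 × 0.542837 = 321.5 m.

ΔN = 553 m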